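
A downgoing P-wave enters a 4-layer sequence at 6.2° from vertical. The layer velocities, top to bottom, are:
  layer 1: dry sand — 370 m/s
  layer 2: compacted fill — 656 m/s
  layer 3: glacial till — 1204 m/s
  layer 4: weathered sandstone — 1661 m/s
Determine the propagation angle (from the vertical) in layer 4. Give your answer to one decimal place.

Snell's law across each interface conserves sin θ / V, so sin θ_4 = V_4·sin θ₁/V₁.
sin θ_4 = 1661 × sin 6.2° / 370 = 0.4848.
θ_4 = arcsin 0.4848 = 29.00°.

29.0°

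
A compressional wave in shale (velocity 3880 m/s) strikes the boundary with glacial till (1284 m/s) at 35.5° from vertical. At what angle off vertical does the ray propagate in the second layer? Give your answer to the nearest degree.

Snell's law: sin θ₂ = (V₂/V₁)·sin θ₁ = (1284/3880)·sin 35.5° = 0.1922.
θ₂ = arcsin 0.1922 = 11.08° from the normal.

11°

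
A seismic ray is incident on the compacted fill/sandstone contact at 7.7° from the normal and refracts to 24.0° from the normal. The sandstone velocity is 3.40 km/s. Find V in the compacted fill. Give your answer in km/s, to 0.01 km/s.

1.12 km/s

sin 7.7° = 0.1340; sin 24.0° = 0.4067.
V₁ = V₂·(sin θ₁/sin θ₂) = 3.40·(0.1340/0.4067) = 1.12 km/s.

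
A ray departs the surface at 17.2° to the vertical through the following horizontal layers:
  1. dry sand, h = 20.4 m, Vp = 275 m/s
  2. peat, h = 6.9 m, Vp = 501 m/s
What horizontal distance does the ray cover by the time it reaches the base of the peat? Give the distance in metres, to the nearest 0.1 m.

Apply Snell's law at each interface; in layer i the horizontal offset is hᵢ·tan θᵢ.
Layer 1: θ = 17.20°; offset = 20.4·tan 17.20° = 6.315 m.
Layer 2: sin θ = 501·sin 17.2°/275 = 0.5387, θ = 32.60°; offset = 6.9·tan 32.60° = 4.412 m.
Summing the layer offsets gives 10.727 m.

10.7 m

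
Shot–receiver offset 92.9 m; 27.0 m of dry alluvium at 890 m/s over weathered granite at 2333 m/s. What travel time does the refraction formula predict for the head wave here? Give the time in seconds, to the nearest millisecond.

0.096 s

t = x/V₂ + 2h·√(V₂²−V₁²)/(V₁V₂).
√(V₂²−V₁²) = √(2333²−890²) = 2156.6 m/s; delay term = 2·27.0·2156.6/(890·2333) = 0.05609 s.
t = 92.9/2333 + 0.05609 = 0.09591 s.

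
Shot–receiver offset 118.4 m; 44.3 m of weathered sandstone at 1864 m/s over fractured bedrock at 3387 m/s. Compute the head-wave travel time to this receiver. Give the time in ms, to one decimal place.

74.6 ms

t = x/V₂ + 2h·√(V₂²−V₁²)/(V₁V₂).
√(V₂²−V₁²) = √(3387²−1864²) = 2827.9 m/s; delay term = 2·44.3·2827.9/(1864·3387) = 0.03969 s.
t = 118.4/3387 + 0.03969 = 0.07464 s.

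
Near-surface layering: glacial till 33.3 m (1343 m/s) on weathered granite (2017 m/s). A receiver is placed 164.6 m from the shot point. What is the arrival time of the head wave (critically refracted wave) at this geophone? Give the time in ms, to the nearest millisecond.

θ_c = arcsin(V₁/V₂) = arcsin(1343/2017) = 41.75°, cos θ_c = 0.7461.
Intercept time tᵢ = 2h cos θ_c / V₁ = 2·33.3·0.7461/1343 = 0.03700 s.
t = x/V₂ + tᵢ = 164.6/2017 + 0.03700 = 0.11861 s.

119 ms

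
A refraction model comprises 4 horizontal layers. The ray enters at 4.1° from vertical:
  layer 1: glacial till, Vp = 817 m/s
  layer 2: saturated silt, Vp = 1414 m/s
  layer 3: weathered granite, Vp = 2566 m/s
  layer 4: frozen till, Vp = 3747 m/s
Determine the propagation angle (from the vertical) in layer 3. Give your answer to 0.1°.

13.0°

Snell's law across each interface conserves sin θ / V, so sin θ_3 = V_3·sin θ₁/V₁.
sin θ_3 = 2566 × sin 4.1° / 817 = 0.2246.
θ_3 = arcsin 0.2246 = 12.98°.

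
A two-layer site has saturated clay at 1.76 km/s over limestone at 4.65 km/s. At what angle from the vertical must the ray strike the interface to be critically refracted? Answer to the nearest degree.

22°

Critical incidence: sin θ_c = V₁/V₂ = 1.76/4.65 = 0.3785.
θ_c = arcsin 0.3785 = 22.24°.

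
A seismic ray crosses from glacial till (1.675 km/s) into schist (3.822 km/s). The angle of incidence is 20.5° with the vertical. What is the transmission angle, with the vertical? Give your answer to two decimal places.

53.04°

sin θ₁/V₁ = sin θ₂/V₂ ⇒ sin θ₂ = 3.822·sin 20.5°/1.675 = 3.822·0.3502/1.675 = 0.7991.
θ₂ = arcsin 0.7991 = 53.04° from the normal.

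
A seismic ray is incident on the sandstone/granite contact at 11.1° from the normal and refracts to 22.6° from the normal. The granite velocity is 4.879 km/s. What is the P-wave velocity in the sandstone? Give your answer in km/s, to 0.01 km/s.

2.44 km/s

Snell's law: sin 11.1°/V₁ = sin 22.6°/V₂.
V₁ = V₂·sin 11.1°/sin 22.6° = 4.879 × 0.5010 = 2.44 km/s.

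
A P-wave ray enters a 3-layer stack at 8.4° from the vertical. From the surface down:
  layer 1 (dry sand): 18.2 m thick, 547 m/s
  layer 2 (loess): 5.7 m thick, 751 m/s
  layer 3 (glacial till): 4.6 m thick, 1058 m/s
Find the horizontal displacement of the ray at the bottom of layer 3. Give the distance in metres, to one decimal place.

Ray parameter p = sin 8.4° / 547 m/s = 2.6706e-04 s/m.
Layer 1: θ = 8.40°; offset = 18.2·tan 8.40° = 2.688 m.
Layer 2: sin θ = p·751 = 0.2006 → θ = 11.57°; offset = 5.7·tan 11.57° = 1.167 m.
Layer 3: sin θ = p·1058 = 0.2826 → θ = 16.41°; offset = 4.6·tan 16.41° = 1.355 m.
Summing the layer offsets gives 5.209 m.

5.2 m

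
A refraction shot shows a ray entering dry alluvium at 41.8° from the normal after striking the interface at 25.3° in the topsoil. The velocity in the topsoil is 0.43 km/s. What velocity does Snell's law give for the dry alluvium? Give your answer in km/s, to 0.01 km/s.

sin 25.3° = 0.4274; sin 41.8° = 0.6665.
V₂ = V₁·(sin θ₂/sin θ₁) = 0.43·(0.6665/0.4274) = 0.67 km/s.

0.67 km/s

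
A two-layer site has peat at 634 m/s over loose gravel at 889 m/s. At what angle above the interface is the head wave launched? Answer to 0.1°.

At critical incidence the refracted ray runs along the interface (θ₂ = 90°), so sin θ_c = V₁/V₂.
θ_c = arcsin(634/889) = arcsin 0.7132 = 45.49°.
Measured from the interface: 90° − 45.49° = 44.51°.

44.5°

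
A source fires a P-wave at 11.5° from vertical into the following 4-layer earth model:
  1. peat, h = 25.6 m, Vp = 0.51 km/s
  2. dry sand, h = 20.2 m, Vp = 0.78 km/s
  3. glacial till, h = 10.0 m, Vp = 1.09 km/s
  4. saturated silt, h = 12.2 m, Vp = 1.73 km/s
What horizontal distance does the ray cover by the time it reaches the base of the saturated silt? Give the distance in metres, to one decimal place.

Apply Snell's law at each interface; in layer i the horizontal offset is hᵢ·tan θᵢ.
Layer 1: θ = 11.50°; offset = 25.6·tan 11.50° = 5.208 m.
Layer 2: sin θ = 0.78·sin 11.5°/0.51 = 0.3049, θ = 17.75°; offset = 20.2·tan 17.75° = 6.467 m.
Layer 3: sin θ = 1.09·sin 11.5°/0.51 = 0.4261, θ = 25.22°; offset = 10.0·tan 25.22° = 4.710 m.
Layer 4: sin θ = 1.73·sin 11.5°/0.51 = 0.6763, θ = 42.55°; offset = 12.2·tan 42.55° = 11.200 m.
Σ offsets = 27.586 m.

27.6 m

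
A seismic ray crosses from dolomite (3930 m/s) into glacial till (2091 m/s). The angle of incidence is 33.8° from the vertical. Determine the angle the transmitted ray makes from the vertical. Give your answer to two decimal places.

Snell's law: sin θ₂ = (V₂/V₁)·sin θ₁ = (2091/3930)·sin 33.8° = 0.2960.
θ₂ = sin⁻¹(0.2960) = 17.22° (from vertical).

17.22°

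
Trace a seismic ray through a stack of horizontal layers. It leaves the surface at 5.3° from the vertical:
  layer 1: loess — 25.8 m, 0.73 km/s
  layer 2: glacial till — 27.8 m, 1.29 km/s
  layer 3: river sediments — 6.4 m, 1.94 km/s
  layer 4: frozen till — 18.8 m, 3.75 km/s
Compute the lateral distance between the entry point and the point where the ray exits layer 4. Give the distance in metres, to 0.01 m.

p = sin θ₁/V₁ = sin 5.3°/0.73 = 1.2654e-01 s/km is conserved through the stack.
Layer 1: θ = 5.30°; offset = 25.8·tan 5.30° = 2.3934 m.
Layer 2: sin θ = p·1.29 = 0.1632 → θ = 9.39°; offset = 27.8·tan 9.39° = 4.5995 m.
Layer 3: sin θ = p·1.94 = 0.2455 → θ = 14.21°; offset = 6.4·tan 14.21° = 1.6206 m.
Layer 4: sin θ = p·3.75 = 0.4745 → θ = 28.33°; offset = 18.8·tan 28.33° = 10.1343 m.
Summing the layer offsets gives 18.7478 m.

18.75 m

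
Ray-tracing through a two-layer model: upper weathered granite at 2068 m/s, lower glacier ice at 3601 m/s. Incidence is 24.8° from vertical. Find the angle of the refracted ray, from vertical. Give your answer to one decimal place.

46.9°

sin θ₁/V₁ = sin θ₂/V₂ ⇒ sin θ₂ = 3601·sin 24.8°/2068 = 3601·0.4195/2068 = 0.7304.
θ₂ = sin⁻¹(0.7304) = 46.92° (from vertical).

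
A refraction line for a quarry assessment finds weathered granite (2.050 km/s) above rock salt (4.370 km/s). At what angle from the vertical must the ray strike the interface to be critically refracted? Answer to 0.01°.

Critical incidence: sin θ_c = V₁/V₂ = 2.050/4.370 = 0.4691.
θ_c = arcsin 0.4691 = 27.98°.

27.98°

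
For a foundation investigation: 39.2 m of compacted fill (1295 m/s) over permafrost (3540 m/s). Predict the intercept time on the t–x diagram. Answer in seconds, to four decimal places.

tᵢ = 2h·√(V₂²−V₁²)/(V₁V₂).
√(V₂²−V₁²) = √(3540²−1295²) = 3294.6 m/s.
tᵢ = 2·39.2·3294.6/(1295·3540) = 0.05634 s.

0.0563 s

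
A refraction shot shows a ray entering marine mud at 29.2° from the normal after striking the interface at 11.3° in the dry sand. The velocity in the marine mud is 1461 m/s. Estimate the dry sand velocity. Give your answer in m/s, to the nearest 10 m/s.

sin 11.3° = 0.1959; sin 29.2° = 0.4879.
V₁ = V₂·(sin θ₁/sin θ₂) = 1461·(0.1959/0.4879) = 586.80 m/s.

590 m/s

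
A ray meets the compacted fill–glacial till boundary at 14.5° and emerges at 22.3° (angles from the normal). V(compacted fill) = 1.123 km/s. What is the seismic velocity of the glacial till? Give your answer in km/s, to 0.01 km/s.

1.70 km/s

sin 14.5° = 0.2504; sin 22.3° = 0.3795.
V₂ = V₁·(sin θ₂/sin θ₁) = 1.123·(0.3795/0.2504) = 1.70 km/s.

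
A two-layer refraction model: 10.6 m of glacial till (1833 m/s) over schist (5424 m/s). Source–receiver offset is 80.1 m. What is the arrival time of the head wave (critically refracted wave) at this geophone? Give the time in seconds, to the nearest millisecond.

0.026 s

t = x/V₂ + 2h·√(V₂²−V₁²)/(V₁V₂).
√(V₂²−V₁²) = √(5424²−1833²) = 5104.9 m/s; delay term = 2·10.6·5104.9/(1833·5424) = 0.01089 s.
t = 80.1/5424 + 0.01089 = 0.02565 s.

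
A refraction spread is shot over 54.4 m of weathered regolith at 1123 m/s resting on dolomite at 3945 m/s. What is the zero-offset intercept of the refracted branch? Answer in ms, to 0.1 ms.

92.9 ms

tᵢ = 2h·√(V₂²−V₁²)/(V₁V₂).
√(V₂²−V₁²) = √(3945²−1123²) = 3781.8 m/s.
tᵢ = 2·54.4·3781.8/(1123·3945) = 0.09288 s.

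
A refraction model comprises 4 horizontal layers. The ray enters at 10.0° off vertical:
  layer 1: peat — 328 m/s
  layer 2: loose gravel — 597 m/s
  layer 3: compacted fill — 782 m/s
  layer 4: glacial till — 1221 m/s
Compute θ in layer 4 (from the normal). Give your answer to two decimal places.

Ray parameter p = sin 10.0° / 328 = 5.2942e-04 s/m.
sin θ_4 = p·V_4 = 5.2942e-04 × 1221 = 0.6464.
θ_4 = 40.27° from the vertical.

40.27°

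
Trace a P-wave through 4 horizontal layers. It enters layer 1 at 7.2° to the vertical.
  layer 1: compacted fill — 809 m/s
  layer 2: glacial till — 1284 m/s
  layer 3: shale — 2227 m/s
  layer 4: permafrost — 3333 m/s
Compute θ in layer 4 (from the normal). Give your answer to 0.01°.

Snell's law across each interface conserves sin θ / V, so sin θ_4 = V_4·sin θ₁/V₁.
sin θ_4 = 3333 × sin 7.2° / 809 = 0.5164.
θ_4 = arcsin 0.5164 = 31.09°.

31.09°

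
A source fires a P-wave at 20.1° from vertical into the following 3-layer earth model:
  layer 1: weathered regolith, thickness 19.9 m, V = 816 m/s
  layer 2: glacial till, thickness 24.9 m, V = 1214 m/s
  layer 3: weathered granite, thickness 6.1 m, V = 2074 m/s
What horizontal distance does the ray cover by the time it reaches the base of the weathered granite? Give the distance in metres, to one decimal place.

33.0 m

Ray parameter p = sin 20.1° / 816 m/s = 4.2115e-04 s/m.
Layer 1: θ = 20.10°; offset = 19.9·tan 20.10° = 7.282 m.
Layer 2: sin θ = p·1214 = 0.5113 → θ = 30.75°; offset = 24.9·tan 30.75° = 14.813 m.
Layer 3: sin θ = p·2074 = 0.8735 → θ = 60.86°; offset = 6.1·tan 60.86° = 10.943 m.
Σ offsets = 33.039 m.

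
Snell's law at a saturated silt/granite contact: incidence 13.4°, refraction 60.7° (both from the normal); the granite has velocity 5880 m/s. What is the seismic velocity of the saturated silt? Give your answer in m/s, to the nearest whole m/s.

sin 13.4° = 0.2317; sin 60.7° = 0.8721.
V₁ = V₂·(sin θ₁/sin θ₂) = 5880·(0.2317/0.8721) = 1562.58 m/s.

1563 m/s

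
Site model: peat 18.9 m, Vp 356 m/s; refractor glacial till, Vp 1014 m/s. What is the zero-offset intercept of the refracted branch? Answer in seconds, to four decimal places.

0.0994 s

tᵢ = 2h·√(V₂²−V₁²)/(V₁V₂).
√(V₂²−V₁²) = √(1014²−356²) = 949.5 m/s.
tᵢ = 2·18.9·949.5/(356·1014) = 0.09942 s.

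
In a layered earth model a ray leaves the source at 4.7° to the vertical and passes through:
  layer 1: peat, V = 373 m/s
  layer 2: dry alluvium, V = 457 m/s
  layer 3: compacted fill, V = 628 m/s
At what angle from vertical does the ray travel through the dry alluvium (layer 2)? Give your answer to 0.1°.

5.8°

Ray parameter p = sin 4.7° / 373 = 2.1967e-04 s/m.
sin θ_2 = p·V_2 = 2.1967e-04 × 457 = 0.1004.
θ_2 = 5.76° from the vertical.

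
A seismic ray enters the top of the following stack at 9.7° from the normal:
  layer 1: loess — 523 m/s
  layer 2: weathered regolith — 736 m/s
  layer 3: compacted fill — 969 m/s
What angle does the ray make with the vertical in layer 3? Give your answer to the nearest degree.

Ray parameter p = sin 9.7° / 523 = 3.2216e-04 s/m.
sin θ_3 = p·V_3 = 3.2216e-04 × 969 = 0.3122.
θ_3 = 18.19° from the vertical.

18°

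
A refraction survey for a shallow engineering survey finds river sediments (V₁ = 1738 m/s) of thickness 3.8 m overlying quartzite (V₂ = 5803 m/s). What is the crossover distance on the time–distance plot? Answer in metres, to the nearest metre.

x_cross = 2h·√((V₂+V₁)/(V₂−V₁)).
(V₂+V₁)/(V₂−V₁) = (5803+1738)/(5803−1738) = 1.8551; √ = 1.3620.
x_cross = 2·3.8·1.3620 = 10.35 m.

10 m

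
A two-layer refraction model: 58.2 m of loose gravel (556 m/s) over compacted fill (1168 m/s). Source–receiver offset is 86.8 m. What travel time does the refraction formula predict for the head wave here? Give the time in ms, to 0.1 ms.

258.4 ms

t = x/V₂ + 2h·√(V₂²−V₁²)/(V₁V₂).
√(V₂²−V₁²) = √(1168²−556²) = 1027.2 m/s; delay term = 2·58.2·1027.2/(556·1168) = 0.18411 s.
t = 86.8/1168 + 0.18411 = 0.25843 s.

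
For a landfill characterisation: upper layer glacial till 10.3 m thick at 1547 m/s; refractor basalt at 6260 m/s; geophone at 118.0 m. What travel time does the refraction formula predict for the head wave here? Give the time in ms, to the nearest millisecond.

t = x/V₂ + 2h·√(V₂²−V₁²)/(V₁V₂).
√(V₂²−V₁²) = √(6260²−1547²) = 6065.8 m/s; delay term = 2·10.3·6065.8/(1547·6260) = 0.01290 s.
t = 118.0/6260 + 0.01290 = 0.03175 s.

32 ms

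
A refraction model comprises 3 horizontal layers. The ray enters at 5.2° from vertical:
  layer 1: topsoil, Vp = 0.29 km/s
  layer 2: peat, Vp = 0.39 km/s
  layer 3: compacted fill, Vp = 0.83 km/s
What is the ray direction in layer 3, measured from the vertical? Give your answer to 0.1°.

15.0°

Snell's law across each interface conserves sin θ / V, so sin θ_3 = V_3·sin θ₁/V₁.
sin θ_3 = 0.83 × sin 5.2° / 0.29 = 0.2594.
θ_3 = 15.03° from the vertical.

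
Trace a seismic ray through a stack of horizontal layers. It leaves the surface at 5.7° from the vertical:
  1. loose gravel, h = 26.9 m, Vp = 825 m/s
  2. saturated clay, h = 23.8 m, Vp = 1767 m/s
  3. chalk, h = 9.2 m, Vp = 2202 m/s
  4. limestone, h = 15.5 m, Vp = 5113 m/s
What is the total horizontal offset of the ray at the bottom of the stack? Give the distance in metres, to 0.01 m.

22.50 m

p = sin θ₁/V₁ = sin 5.7°/825 = 1.2039e-04 s/m is conserved through the stack.
Layer 1: θ = 5.70°; offset = 26.9·tan 5.70° = 2.6850 m.
Layer 2: sin θ = p·1767 = 0.2127 → θ = 12.28°; offset = 23.8·tan 12.28° = 5.1814 m.
Layer 3: sin θ = p·2202 = 0.2651 → θ = 15.37°; offset = 9.2·tan 15.37° = 2.5294 m.
Layer 4: sin θ = p·5113 = 0.6155 → θ = 37.99°; offset = 15.5·tan 37.99° = 12.1061 m.
Summing the layer offsets gives 22.5019 m.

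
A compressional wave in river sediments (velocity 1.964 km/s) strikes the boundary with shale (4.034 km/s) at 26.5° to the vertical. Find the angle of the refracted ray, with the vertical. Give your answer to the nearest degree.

66°

sin θ₁/V₁ = sin θ₂/V₂ ⇒ sin θ₂ = 4.034·sin 26.5°/1.964 = 4.034·0.4462/1.964 = 0.9165.
θ₂ = arcsin 0.9165 = 66.42° from the normal.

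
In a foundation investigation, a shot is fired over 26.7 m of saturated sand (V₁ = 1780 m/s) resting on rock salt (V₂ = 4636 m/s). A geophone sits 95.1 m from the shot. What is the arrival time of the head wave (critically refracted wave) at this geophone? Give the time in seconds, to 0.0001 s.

0.0482 s

t = x/V₂ + 2h·√(V₂²−V₁²)/(V₁V₂).
√(V₂²−V₁²) = √(4636²−1780²) = 4280.7 m/s; delay term = 2·26.7·4280.7/(1780·4636) = 0.02770 s.
t = 95.1/4636 + 0.02770 = 0.04821 s.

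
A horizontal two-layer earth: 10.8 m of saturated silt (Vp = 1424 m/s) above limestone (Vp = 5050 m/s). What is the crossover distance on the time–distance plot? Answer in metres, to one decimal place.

28.9 m

x_cross = 2h·√((V₂+V₁)/(V₂−V₁)).
(V₂+V₁)/(V₂−V₁) = (5050+1424)/(5050−1424) = 1.7854; √ = 1.3362.
x_cross = 2·10.8·1.3362 = 28.86 m.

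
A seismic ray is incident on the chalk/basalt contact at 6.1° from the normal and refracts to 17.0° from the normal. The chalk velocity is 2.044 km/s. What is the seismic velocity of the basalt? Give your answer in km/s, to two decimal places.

5.62 km/s

sin 6.1° = 0.1063; sin 17.0° = 0.2924.
V₂ = V₁·(sin θ₂/sin θ₁) = 2.044·(0.2924/0.1063) = 5.62 km/s.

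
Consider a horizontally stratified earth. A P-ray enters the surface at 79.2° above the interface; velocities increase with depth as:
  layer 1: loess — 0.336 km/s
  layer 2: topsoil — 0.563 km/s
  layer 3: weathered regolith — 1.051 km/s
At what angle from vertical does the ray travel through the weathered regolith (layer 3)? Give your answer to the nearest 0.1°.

35.9°

From the normal: θ₁ = 90° − 79.2° = 10.8°.
Snell's law across each interface conserves sin θ / V, so sin θ_3 = V_3·sin θ₁/V₁.
sin θ_3 = 1.051 × sin 10.8° / 0.336 = 0.5861.
θ_3 = arcsin 0.5861 = 35.88°.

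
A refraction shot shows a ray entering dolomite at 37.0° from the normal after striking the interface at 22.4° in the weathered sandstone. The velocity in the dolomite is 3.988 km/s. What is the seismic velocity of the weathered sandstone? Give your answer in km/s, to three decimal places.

Snell's law: sin 22.4°/V₁ = sin 37.0°/V₂.
V₁ = V₂·sin 22.4°/sin 37.0° = 3.988 × 0.6332 = 2.525 km/s.

2.525 km/s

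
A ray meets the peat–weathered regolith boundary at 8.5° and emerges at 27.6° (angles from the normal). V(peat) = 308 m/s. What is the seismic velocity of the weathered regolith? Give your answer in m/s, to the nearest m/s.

965 m/s

Snell's law: sin 8.5°/V₁ = sin 27.6°/V₂.
V₂ = V₁·sin 27.6°/sin 8.5° = 308 × 3.1344 = 965.40 m/s.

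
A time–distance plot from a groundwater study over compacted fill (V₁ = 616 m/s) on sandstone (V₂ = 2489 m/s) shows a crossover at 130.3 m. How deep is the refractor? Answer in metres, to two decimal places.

h = (x_cross/2)·√((V₂−V₁)/(V₂+V₁)).
(V₂−V₁)/(V₂+V₁) = (2489−616)/(2489+616) = 0.6032; √ = 0.7767.
h = (130.3/2)·0.7767 = 50.60 m.

50.60 m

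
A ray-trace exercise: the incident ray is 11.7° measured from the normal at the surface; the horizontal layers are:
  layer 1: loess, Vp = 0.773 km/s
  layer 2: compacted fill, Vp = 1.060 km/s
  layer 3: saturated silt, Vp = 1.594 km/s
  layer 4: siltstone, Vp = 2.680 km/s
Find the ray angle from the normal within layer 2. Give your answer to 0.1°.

16.1°

Ray parameter p = sin 11.7° / 0.773 = 2.6234e-01 s/km.
sin θ_2 = p·V_2 = 2.6234e-01 × 1.060 = 0.2781.
θ_2 = 16.15° from the vertical.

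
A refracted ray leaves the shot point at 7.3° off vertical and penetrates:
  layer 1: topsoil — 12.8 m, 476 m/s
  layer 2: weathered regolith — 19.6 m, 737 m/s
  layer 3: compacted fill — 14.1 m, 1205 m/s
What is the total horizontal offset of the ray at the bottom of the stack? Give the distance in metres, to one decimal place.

Apply Snell's law at each interface; in layer i the horizontal offset is hᵢ·tan θᵢ.
Layer 1: θ = 7.30°; offset = 12.8·tan 7.30° = 1.640 m.
Layer 2: sin θ = 737·sin 7.3°/476 = 0.1967, θ = 11.35°; offset = 19.6·tan 11.35° = 3.933 m.
Layer 3: sin θ = 1205·sin 7.3°/476 = 0.3217, θ = 18.76°; offset = 14.1·tan 18.76° = 4.790 m.
Summing the layer offsets gives 10.363 m.

10.4 m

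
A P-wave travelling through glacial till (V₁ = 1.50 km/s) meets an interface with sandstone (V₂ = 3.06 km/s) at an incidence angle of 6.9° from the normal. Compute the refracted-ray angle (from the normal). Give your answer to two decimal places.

sin θ₁/V₁ = sin θ₂/V₂ ⇒ sin θ₂ = 3.06·sin 6.9°/1.50 = 3.06·0.1201/1.50 = 0.2451.
θ₂ = arcsin 0.2451 = 14.19° from the normal.

14.19°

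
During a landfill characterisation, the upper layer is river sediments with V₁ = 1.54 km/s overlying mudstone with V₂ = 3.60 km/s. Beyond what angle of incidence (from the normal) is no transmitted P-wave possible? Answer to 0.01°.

25.33°

Critical incidence: sin θ_c = V₁/V₂ = 1.54/3.60 = 0.4278.
θ_c = arcsin 0.4278 = 25.33°.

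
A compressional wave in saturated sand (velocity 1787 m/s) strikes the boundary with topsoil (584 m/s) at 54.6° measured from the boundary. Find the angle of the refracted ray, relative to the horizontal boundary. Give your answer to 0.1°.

79.1°

Convert to the normal: θ₁ = 90° − 54.6° = 35.4°.
Snell's law: sin θ₂ = (V₂/V₁)·sin θ₁ = (584/1787)·sin 35.4° = 0.1893.
θ₂ = sin⁻¹(0.1893) = 10.91° (from vertical).
From the interface: 90° − 10.91° = 79.09°.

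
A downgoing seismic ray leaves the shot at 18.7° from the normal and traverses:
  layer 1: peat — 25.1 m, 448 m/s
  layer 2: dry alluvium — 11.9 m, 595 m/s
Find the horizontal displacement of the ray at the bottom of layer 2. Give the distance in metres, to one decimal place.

p = sin θ₁/V₁ = sin 18.7°/448 = 7.1565e-04 s/m is conserved through the stack.
Layer 1: θ = 18.70°; offset = 25.1·tan 18.70° = 8.496 m.
Layer 2: sin θ = p·595 = 0.4258 → θ = 25.20°; offset = 11.9·tan 25.20° = 5.600 m.
Σ offsets = 14.096 m.

14.1 m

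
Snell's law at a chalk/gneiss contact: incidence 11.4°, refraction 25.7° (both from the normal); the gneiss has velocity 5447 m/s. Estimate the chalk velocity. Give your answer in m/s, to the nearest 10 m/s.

2480 m/s

Snell's law: sin 11.4°/V₁ = sin 25.7°/V₂.
V₁ = V₂·sin 11.4°/sin 25.7° = 5447 × 0.4558 = 2482.69 m/s.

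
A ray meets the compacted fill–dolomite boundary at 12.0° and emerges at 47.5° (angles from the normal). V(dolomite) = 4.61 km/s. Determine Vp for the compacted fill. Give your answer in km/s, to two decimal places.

1.30 km/s

Snell's law: sin 12.0°/V₁ = sin 47.5°/V₂.
V₁ = V₂·sin 12.0°/sin 47.5° = 4.61 × 0.2820 = 1.30 km/s.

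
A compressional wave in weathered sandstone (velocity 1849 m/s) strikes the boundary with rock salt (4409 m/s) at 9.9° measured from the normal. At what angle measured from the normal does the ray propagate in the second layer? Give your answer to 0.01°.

sin θ₁/V₁ = sin θ₂/V₂ ⇒ sin θ₂ = 4409·sin 9.9°/1849 = 4409·0.1719/1849 = 0.4100.
θ₂ = sin⁻¹(0.4100) = 24.20° (from vertical).

24.20°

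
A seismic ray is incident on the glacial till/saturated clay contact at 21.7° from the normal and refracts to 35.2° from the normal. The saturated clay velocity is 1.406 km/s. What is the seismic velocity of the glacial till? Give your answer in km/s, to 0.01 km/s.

Snell's law: sin 21.7°/V₁ = sin 35.2°/V₂.
V₁ = V₂·sin 21.7°/sin 35.2° = 1.406 × 0.6414 = 0.90 km/s.

0.90 km/s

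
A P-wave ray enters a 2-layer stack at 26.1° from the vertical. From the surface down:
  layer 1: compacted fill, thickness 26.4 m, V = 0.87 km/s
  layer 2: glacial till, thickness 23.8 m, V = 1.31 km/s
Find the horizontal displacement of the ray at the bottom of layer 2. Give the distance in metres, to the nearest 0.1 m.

p = sin θ₁/V₁ = sin 26.1°/0.87 = 5.0568e-01 s/km is conserved through the stack.
Layer 1: θ = 26.10°; offset = 26.4·tan 26.10° = 12.933 m.
Layer 2: sin θ = p·1.31 = 0.6624 → θ = 41.49°; offset = 23.8·tan 41.49° = 21.046 m.
Summing the layer offsets gives 33.979 m.

34.0 m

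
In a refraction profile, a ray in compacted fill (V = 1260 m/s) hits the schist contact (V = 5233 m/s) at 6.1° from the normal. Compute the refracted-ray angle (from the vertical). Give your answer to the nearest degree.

26°

Snell's law: sin θ₂ = (V₂/V₁)·sin θ₁ = (5233/1260)·sin 6.1° = 0.4413.
θ₂ = sin⁻¹(0.4413) = 26.19° (from vertical).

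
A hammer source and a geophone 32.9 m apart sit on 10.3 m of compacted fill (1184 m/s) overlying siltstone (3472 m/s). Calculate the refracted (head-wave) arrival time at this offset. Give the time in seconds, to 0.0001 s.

0.0258 s

θ_c = arcsin(V₁/V₂) = arcsin(1184/3472) = 19.94°, cos θ_c = 0.9401.
Intercept time tᵢ = 2h cos θ_c / V₁ = 2·10.3·0.9401/1184 = 0.01636 s.
t = x/V₂ + tᵢ = 32.9/3472 + 0.01636 = 0.02583 s.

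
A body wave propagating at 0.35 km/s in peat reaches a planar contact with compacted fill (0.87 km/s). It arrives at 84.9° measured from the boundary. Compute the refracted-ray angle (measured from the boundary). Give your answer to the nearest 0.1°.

Angle from the normal: 90° − 84.9° = 5.1°.
Snell's law: sin θ₂ = (V₂/V₁)·sin θ₁ = (0.87/0.35)·sin 5.1° = 0.2210.
θ₂ = arcsin 0.2210 = 12.77° from the normal.
From the interface: 90° − 12.77° = 77.23°.

77.2°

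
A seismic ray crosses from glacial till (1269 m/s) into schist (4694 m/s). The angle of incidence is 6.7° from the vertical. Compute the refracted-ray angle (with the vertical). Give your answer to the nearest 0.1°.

25.6°

Snell's law: sin θ₂ = (V₂/V₁)·sin θ₁ = (4694/1269)·sin 6.7° = 0.4316.
θ₂ = arcsin 0.4316 = 25.57° from the normal.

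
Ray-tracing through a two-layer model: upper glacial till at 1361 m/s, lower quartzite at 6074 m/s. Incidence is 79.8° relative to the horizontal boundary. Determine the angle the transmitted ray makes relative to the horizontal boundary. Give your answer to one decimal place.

Convert to the normal: θ₁ = 90° − 79.8° = 10.2°.
Snell's law: sin θ₂ = (V₂/V₁)·sin θ₁ = (6074/1361)·sin 10.2° = 0.7903.
θ₂ = sin⁻¹(0.7903) = 52.21° (from vertical).
From the interface: 90° − 52.21° = 37.79°.

37.8°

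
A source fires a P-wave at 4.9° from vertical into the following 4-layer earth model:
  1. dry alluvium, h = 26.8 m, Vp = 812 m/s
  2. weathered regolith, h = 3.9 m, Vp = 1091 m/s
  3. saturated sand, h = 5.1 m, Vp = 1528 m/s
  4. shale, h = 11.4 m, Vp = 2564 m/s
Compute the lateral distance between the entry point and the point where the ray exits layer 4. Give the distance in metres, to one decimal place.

6.8 m

Ray parameter p = sin 4.9° / 812 m/s = 1.0519e-04 s/m.
Layer 1: θ = 4.90°; offset = 26.8·tan 4.90° = 2.298 m.
Layer 2: sin θ = p·1091 = 0.1148 → θ = 6.59°; offset = 3.9·tan 6.59° = 0.451 m.
Layer 3: sin θ = p·1528 = 0.1607 → θ = 9.25°; offset = 5.1·tan 9.25° = 0.831 m.
Layer 4: sin θ = p·2564 = 0.2697 → θ = 15.65°; offset = 11.4·tan 15.65° = 3.193 m.
Σ offsets = 6.772 m.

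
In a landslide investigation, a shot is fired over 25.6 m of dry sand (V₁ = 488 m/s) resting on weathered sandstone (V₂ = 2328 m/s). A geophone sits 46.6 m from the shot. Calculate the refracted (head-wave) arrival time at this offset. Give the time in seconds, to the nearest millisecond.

0.123 s

t = x/V₂ + 2h·√(V₂²−V₁²)/(V₁V₂).
√(V₂²−V₁²) = √(2328²−488²) = 2276.3 m/s; delay term = 2·25.6·2276.3/(488·2328) = 0.10259 s.
t = 46.6/2328 + 0.10259 = 0.12260 s.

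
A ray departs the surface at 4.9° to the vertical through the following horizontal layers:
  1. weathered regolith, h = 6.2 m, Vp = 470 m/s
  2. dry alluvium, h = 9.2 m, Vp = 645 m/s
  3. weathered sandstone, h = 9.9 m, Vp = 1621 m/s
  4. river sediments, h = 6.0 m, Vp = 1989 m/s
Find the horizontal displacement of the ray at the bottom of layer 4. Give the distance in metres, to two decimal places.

7.00 m

Ray parameter p = sin 4.9° / 470 m/s = 1.8174e-04 s/m.
Layer 1: θ = 4.90°; offset = 6.2·tan 4.90° = 0.5315 m.
Layer 2: sin θ = p·645 = 0.1172 → θ = 6.73°; offset = 9.2·tan 6.73° = 1.0859 m.
Layer 3: sin θ = p·1621 = 0.2946 → θ = 17.13°; offset = 9.9·tan 17.13° = 3.0520 m.
Layer 4: sin θ = p·1989 = 0.3615 → θ = 21.19°; offset = 6.0·tan 21.19° = 2.3262 m.
Total horizontal offset = 6.9956 m.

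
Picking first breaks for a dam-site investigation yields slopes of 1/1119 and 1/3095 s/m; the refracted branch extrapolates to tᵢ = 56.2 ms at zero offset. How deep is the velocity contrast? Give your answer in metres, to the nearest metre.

θ_c = arcsin(1119/3095) = 21.20°; cos θ_c = 0.9324.
tᵢ = 2h cos θ_c/V₁ ⇒ h = tᵢ·V₁/(2 cos θ_c) = 0.0562·1119/(2·0.9324) = 33.73 m.

34 m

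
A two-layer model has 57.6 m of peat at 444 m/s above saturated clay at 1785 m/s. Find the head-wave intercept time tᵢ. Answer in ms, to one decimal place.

θ_c = arcsin(V₁/V₂) = arcsin(444/1785) = 14.40°; cos θ_c = 0.9686.
tᵢ = 2h·cos θ_c / V₁ = 2·57.6·0.9686 / 444 = 0.25130 s.

251.3 ms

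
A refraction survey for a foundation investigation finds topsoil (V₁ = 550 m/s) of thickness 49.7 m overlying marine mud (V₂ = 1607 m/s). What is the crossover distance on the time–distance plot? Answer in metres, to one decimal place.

142.0 m

x_cross = 2h·√((V₂+V₁)/(V₂−V₁)).
(V₂+V₁)/(V₂−V₁) = (1607+550)/(1607−550) = 2.0407; √ = 1.4285.
x_cross = 2·49.7·1.4285 = 142.00 m.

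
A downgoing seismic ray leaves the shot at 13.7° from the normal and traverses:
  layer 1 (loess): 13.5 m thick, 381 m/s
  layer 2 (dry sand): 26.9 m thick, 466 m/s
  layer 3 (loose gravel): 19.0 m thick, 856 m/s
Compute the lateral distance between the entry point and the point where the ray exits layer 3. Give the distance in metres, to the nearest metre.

p = sin θ₁/V₁ = sin 13.7°/381 = 6.2162e-04 s/m is conserved through the stack.
Layer 1: θ = 13.70°; offset = 13.5·tan 13.70° = 3.291 m.
Layer 2: sin θ = p·466 = 0.2897 → θ = 16.84°; offset = 26.9·tan 16.84° = 8.141 m.
Layer 3: sin θ = p·856 = 0.5321 → θ = 32.15°; offset = 19.0·tan 32.15° = 11.941 m.
Σ offsets = 23.373 m.

23 m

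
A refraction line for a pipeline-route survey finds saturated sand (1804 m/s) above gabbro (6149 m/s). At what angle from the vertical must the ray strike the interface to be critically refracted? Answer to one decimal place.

Critical incidence: sin θ_c = V₁/V₂ = 1804/6149 = 0.2934.
θ_c = arcsin 0.2934 = 17.06°.

17.1°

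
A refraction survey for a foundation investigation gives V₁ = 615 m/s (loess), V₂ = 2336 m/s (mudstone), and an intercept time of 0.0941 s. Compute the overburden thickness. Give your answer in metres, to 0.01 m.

h = tᵢ·V₁·V₂ / (2·√(V₂²−V₁²)).
√(V₂²−V₁²) = √(2336² − 615²) = 2253.6 m/s.
h = 0.0941 s × 615 × 2336 / (2 × 2253.6) = 29.99 m.

29.99 m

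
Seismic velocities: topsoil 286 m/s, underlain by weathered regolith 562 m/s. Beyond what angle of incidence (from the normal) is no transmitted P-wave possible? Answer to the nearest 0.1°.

At critical incidence the refracted ray runs along the interface (θ₂ = 90°), so sin θ_c = V₁/V₂.
θ_c = arcsin(286/562) = arcsin 0.5089 = 30.59°.

30.6°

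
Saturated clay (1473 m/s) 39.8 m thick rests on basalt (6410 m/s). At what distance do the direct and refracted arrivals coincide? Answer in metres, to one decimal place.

100.6 m

x_cross = 2h·√((V₂+V₁)/(V₂−V₁)).
(V₂+V₁)/(V₂−V₁) = (6410+1473)/(6410−1473) = 1.5967; √ = 1.2636.
x_cross = 2·39.8·1.2636 = 100.58 m.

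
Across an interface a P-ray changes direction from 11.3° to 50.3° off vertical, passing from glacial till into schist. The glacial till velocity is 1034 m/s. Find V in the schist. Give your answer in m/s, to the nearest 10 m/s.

sin 11.3° = 0.1959; sin 50.3° = 0.7694.
V₂ = V₁·(sin θ₂/sin θ₁) = 1034·(0.7694/0.1959) = 4060.09 m/s.

4060 m/s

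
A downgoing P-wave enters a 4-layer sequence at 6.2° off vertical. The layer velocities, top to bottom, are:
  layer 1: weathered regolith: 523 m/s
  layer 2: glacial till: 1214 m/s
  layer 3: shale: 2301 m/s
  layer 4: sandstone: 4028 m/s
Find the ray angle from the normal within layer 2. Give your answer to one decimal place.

Snell's law across each interface conserves sin θ / V, so sin θ_2 = V_2·sin θ₁/V₁.
sin θ_2 = 1214 × sin 6.2° / 523 = 0.2507.
θ_2 = 14.52° from the vertical.

14.5°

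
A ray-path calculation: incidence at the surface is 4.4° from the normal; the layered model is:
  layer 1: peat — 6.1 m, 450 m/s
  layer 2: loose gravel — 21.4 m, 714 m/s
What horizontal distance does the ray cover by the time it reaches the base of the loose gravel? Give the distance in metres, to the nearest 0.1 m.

3.1 m

p = sin θ₁/V₁ = sin 4.4°/450 = 1.7049e-04 s/m is conserved through the stack.
Layer 1: θ = 4.40°; offset = 6.1·tan 4.40° = 0.469 m.
Layer 2: sin θ = p·714 = 0.1217 → θ = 6.99°; offset = 21.4·tan 6.99° = 2.624 m.
Σ offsets = 3.094 m.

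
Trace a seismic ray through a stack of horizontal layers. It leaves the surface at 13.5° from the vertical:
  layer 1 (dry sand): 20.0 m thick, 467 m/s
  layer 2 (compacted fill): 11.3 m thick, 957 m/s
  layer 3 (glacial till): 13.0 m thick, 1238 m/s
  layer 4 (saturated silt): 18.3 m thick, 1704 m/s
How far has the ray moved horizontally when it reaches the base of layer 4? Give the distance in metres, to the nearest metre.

Ray parameter p = sin 13.5° / 467 m/s = 4.9988e-04 s/m.
Layer 1: θ = 13.50°; offset = 20.0·tan 13.50° = 4.802 m.
Layer 2: sin θ = p·957 = 0.4784 → θ = 28.58°; offset = 11.3·tan 28.58° = 6.156 m.
Layer 3: sin θ = p·1238 = 0.6189 → θ = 38.23°; offset = 13.0·tan 38.23° = 10.242 m.
Layer 4: sin θ = p·1704 = 0.8518 → θ = 58.41°; offset = 18.3·tan 58.41° = 29.756 m.
Σ offsets = 50.955 m.

51 m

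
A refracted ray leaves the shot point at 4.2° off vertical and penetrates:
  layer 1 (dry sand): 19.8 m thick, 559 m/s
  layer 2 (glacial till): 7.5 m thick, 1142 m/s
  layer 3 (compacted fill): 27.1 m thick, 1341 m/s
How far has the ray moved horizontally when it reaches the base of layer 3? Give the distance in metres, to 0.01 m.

7.43 m

p = sin θ₁/V₁ = sin 4.2°/559 = 1.3102e-04 s/m is conserved through the stack.
Layer 1: θ = 4.20°; offset = 19.8·tan 4.20° = 1.4540 m.
Layer 2: sin θ = p·1142 = 0.1496 → θ = 8.60°; offset = 7.5·tan 8.60° = 1.1349 m.
Layer 3: sin θ = p·1341 = 0.1757 → θ = 10.12°; offset = 27.1·tan 10.12° = 4.8365 m.
Summing the layer offsets gives 7.4255 m.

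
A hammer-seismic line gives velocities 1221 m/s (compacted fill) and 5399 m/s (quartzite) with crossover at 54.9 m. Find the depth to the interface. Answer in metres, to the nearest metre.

x_cross = 2h·√((V₂+V₁)/(V₂−V₁)) → h = x_cross / (2·√((V₂+V₁)/(V₂−V₁))).
√((V₂+V₁)/(V₂−V₁)) = √((5399+1221)/(5399−1221)) = 1.2588.
h = 54.9 / (2·1.2588) = 21.81 m.

22 m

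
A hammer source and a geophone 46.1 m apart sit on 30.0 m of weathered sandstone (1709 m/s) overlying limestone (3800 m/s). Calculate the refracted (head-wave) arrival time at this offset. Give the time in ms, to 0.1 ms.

θ_c = arcsin(V₁/V₂) = arcsin(1709/3800) = 26.73°, cos θ_c = 0.8932.
Intercept time tᵢ = 2h cos θ_c / V₁ = 2·30.0·0.8932/1709 = 0.03136 s.
t = x/V₂ + tᵢ = 46.1/3800 + 0.03136 = 0.04349 s.

43.5 ms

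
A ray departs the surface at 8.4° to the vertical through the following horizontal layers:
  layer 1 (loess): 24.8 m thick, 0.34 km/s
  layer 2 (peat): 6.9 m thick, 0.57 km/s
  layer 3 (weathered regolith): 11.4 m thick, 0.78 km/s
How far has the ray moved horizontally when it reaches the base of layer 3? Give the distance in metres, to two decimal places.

9.46 m

Ray parameter p = sin 8.4° / 0.34 km/s = 4.2966e-01 s/km.
Layer 1: θ = 8.40°; offset = 24.8·tan 8.40° = 3.6621 m.
Layer 2: sin θ = p·0.57 = 0.2449 → θ = 14.18°; offset = 6.9·tan 14.18° = 1.7429 m.
Layer 3: sin θ = p·0.78 = 0.3351 → θ = 19.58°; offset = 11.4·tan 19.58° = 4.0550 m.
Total horizontal offset = 9.4601 m.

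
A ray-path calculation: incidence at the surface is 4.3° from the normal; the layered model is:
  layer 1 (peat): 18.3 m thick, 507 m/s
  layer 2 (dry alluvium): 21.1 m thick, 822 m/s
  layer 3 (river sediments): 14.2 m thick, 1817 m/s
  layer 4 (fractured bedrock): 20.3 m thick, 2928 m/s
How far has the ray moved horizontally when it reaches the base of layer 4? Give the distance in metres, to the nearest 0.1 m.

17.7 m

Apply Snell's law at each interface; in layer i the horizontal offset is hᵢ·tan θᵢ.
Layer 1: θ = 4.30°; offset = 18.3·tan 4.30° = 1.376 m.
Layer 2: sin θ = 822·sin 4.3°/507 = 0.1216, θ = 6.98°; offset = 21.1·tan 6.98° = 2.584 m.
Layer 3: sin θ = 1817·sin 4.3°/507 = 0.2687, θ = 15.59°; offset = 14.2·tan 15.59° = 3.961 m.
Layer 4: sin θ = 2928·sin 4.3°/507 = 0.4330, θ = 25.66°; offset = 20.3·tan 25.66° = 9.752 m.
Summing the layer offsets gives 17.673 m.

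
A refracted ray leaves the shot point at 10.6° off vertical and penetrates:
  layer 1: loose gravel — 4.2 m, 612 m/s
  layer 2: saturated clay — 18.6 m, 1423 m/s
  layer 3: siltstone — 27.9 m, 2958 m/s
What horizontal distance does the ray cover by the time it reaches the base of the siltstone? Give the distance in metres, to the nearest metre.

Ray parameter p = sin 10.6° / 612 m/s = 3.0057e-04 s/m.
Layer 1: θ = 10.60°; offset = 4.2·tan 10.60° = 0.786 m.
Layer 2: sin θ = p·1423 = 0.4277 → θ = 25.32°; offset = 18.6·tan 25.32° = 8.801 m.
Layer 3: sin θ = p·2958 = 0.8891 → θ = 62.76°; offset = 27.9·tan 62.76° = 54.195 m.
Σ offsets = 63.782 m.

64 m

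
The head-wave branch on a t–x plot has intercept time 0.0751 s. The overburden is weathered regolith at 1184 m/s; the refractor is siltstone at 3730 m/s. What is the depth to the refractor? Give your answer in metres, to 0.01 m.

46.88 m

θ_c = arcsin(1184/3730) = 18.51°; cos θ_c = 0.9483.
tᵢ = 2h cos θ_c/V₁ ⇒ h = tᵢ·V₁/(2 cos θ_c) = 0.0751·1184/(2·0.9483) = 46.88 m.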